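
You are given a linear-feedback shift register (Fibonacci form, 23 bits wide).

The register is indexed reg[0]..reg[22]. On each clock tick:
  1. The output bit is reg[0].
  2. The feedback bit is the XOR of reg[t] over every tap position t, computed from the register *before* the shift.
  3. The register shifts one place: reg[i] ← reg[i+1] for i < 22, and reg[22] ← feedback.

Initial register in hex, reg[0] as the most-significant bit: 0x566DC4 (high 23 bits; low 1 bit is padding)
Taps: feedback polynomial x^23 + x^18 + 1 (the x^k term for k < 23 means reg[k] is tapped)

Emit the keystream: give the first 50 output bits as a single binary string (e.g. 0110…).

tick  register→output (feedback)
  0  01010110011011011100010→0 (0)
  1  10101100110110111000100→1 (1)
  2  01011001101101110001001→0 (0)
  3  10110011011011100010010→1 (0)
  4  01100110110111000100100→0 (0)
  5  11001101101110001001000→1 (1)
  6  10011011011100010010001→1 (0)
  7  00110110111000100100010→0 (0)
  8  01101101110001001000100→0 (0)
  9  11011011100010010001000→1 (1)
 10  10110111000100100010001→1 (0)
 11  01101110001001000100010→0 (0)
 12  11011100010010001000100→1 (1)
 13  10111000100100010001001→1 (1)
 14  01110001001000100010011→0 (1)
 15  11100010010001000100111→1 (1)
 16  11000100100010001001111→1 (1)
 17  10001001000100010011111→1 (0)
 18  00010010001000100111110→0 (1)
 19  00100100010001001111101→0 (1)
 20  01001000100010011111011→0 (1)
 21  10010001000100111110111→1 (0)
 22  00100010001001111101110→0 (0)
 23  01000100010011111011100→0 (1)
 24  10001000100111110111001→1 (0)
 25  00010001001111101110010→0 (1)
 26  00100010011111011100101→0 (0)
 27  01000100111110111001010→0 (0)
 28  10001001111101110010100→1 (0)
 29  00010011111011100101000→0 (0)
 30  00100111110111001010000→0 (1)
 31  01001111101110010100001→0 (0)
 32  10011111011100101000010→1 (1)
 33  00111110111001010000101→0 (0)
 34  01111101110010100001010→0 (0)
 35  11111011100101000010100→1 (0)
 36  11110111001010000101000→1 (1)
 37  11101110010100001010001→1 (0)
 38  11011100101000010100010→1 (1)
 39  10111001010000101000101→1 (1)
 40  01110010100001010001011→0 (0)
 41  11100101000010100010110→1 (0)
 42  11001010000101000101100→1 (1)
 43  10010100001010001011001→1 (0)
 44  00101000010100010110010→0 (1)
 45  01010000101000101100101→0 (0)
 46  10100001010001011001010→1 (1)
 47  01000010100010110010101→0 (1)
 48  10000101000101100101011→1 (1)
 49  00001010001011001010111→0 (1)

01010110011011011100010010001000100111110111001010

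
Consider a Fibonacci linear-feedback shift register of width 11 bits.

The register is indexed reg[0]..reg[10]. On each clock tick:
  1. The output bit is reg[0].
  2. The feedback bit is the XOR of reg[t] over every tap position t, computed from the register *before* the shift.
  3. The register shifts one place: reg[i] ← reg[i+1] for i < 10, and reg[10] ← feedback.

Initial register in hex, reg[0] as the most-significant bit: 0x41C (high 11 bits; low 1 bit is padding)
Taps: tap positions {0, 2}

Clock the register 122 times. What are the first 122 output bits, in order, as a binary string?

01000001110010001101110101110101000101000010100010010001010110101000011000010011110010111001110010111101110010010101110110

step | reg (before) | out | fb
   0 | 01000001110 | 0 | 0
   1 | 10000011100 | 1 | 1
   2 | 00000111001 | 0 | 0
   3 | 00001110010 | 0 | 0
   4 | 00011100100 | 0 | 0
   5 | 00111001000 | 0 | 1
   6 | 01110010001 | 0 | 1
   7 | 11100100011 | 1 | 0
   8 | 11001000110 | 1 | 1
   9 | 10010001101 | 1 | 1
  10 | 00100011011 | 0 | 1
  11 | 01000110111 | 0 | 0
  12 | 10001101110 | 1 | 1
  13 | 00011011101 | 0 | 0
  14 | 00110111010 | 0 | 1
  15 | 01101110101 | 0 | 1
  16 | 11011101011 | 1 | 1
  17 | 10111010111 | 1 | 0
  18 | 01110101110 | 0 | 1
  19 | 11101011101 | 1 | 0
  20 | 11010111010 | 1 | 1
  21 | 10101110101 | 1 | 0
  22 | 01011101010 | 0 | 0
  23 | 10111010100 | 1 | 0
  24 | 01110101000 | 0 | 1
  25 | 11101010001 | 1 | 0
  26 | 11010100010 | 1 | 1
  27 | 10101000101 | 1 | 0
  28 | 01010001010 | 0 | 0
  29 | 10100010100 | 1 | 0
  30 | 01000101000 | 0 | 0
  31 | 10001010000 | 1 | 1
  32 | 00010100001 | 0 | 0
  33 | 00101000010 | 0 | 1
  34 | 01010000101 | 0 | 0
  35 | 10100001010 | 1 | 0
  36 | 01000010100 | 0 | 0
  37 | 10000101000 | 1 | 1
  38 | 00001010001 | 0 | 0
  39 | 00010100010 | 0 | 0
  40 | 00101000100 | 0 | 1
  41 | 01010001001 | 0 | 0
  42 | 10100010010 | 1 | 0
  43 | 01000100100 | 0 | 0
  44 | 10001001000 | 1 | 1
  45 | 00010010001 | 0 | 0
  46 | 00100100010 | 0 | 1
  47 | 01001000101 | 0 | 0
  48 | 10010001010 | 1 | 1
  49 | 00100010101 | 0 | 1
  50 | 01000101011 | 0 | 0
  51 | 10001010110 | 1 | 1
  52 | 00010101101 | 0 | 0
  53 | 00101011010 | 0 | 1
  54 | 01010110101 | 0 | 0
  55 | 10101101010 | 1 | 0
  56 | 01011010100 | 0 | 0
  57 | 10110101000 | 1 | 0
  58 | 01101010000 | 0 | 1
  59 | 11010100001 | 1 | 1
  60 | 10101000011 | 1 | 0
  61 | 01010000110 | 0 | 0
  62 | 10100001100 | 1 | 0
  63 | 01000011000 | 0 | 0
  64 | 10000110000 | 1 | 1
  65 | 00001100001 | 0 | 0
  66 | 00011000010 | 0 | 0
  67 | 00110000100 | 0 | 1
  68 | 01100001001 | 0 | 1
  69 | 11000010011 | 1 | 1
  70 | 10000100111 | 1 | 1
  71 | 00001001111 | 0 | 0
  72 | 00010011110 | 0 | 0
  73 | 00100111100 | 0 | 1
  74 | 01001111001 | 0 | 0
  75 | 10011110010 | 1 | 1
  76 | 00111100101 | 0 | 1
  77 | 01111001011 | 0 | 1
  78 | 11110010111 | 1 | 0
  79 | 11100101110 | 1 | 0
  80 | 11001011100 | 1 | 1
  81 | 10010111001 | 1 | 1
  82 | 00101110011 | 0 | 1
  83 | 01011100111 | 0 | 0
  84 | 10111001110 | 1 | 0
  85 | 01110011100 | 0 | 1
  86 | 11100111001 | 1 | 0
  87 | 11001110010 | 1 | 1
  88 | 10011100101 | 1 | 1
  89 | 00111001011 | 0 | 1
  90 | 01110010111 | 0 | 1
  91 | 11100101111 | 1 | 0
  92 | 11001011110 | 1 | 1
  93 | 10010111101 | 1 | 1
  94 | 00101111011 | 0 | 1
  95 | 01011110111 | 0 | 0
  96 | 10111101110 | 1 | 0
  97 | 01111011100 | 0 | 1
  98 | 11110111001 | 1 | 0
  99 | 11101110010 | 1 | 0
 100 | 11011100100 | 1 | 1
 101 | 10111001001 | 1 | 0
 102 | 01110010010 | 0 | 1
 103 | 11100100101 | 1 | 0
 104 | 11001001010 | 1 | 1
 105 | 10010010101 | 1 | 1
 106 | 00100101011 | 0 | 1
 107 | 01001010111 | 0 | 0
 108 | 10010101110 | 1 | 1
 109 | 00101011101 | 0 | 1
 110 | 01010111011 | 0 | 0
 111 | 10101110110 | 1 | 0
 112 | 01011101100 | 0 | 0
 113 | 10111011000 | 1 | 0
 114 | 01110110000 | 0 | 1
 115 | 11101100001 | 1 | 0
 116 | 11011000010 | 1 | 1
 117 | 10110000101 | 1 | 0
 118 | 01100001010 | 0 | 1
 119 | 11000010101 | 1 | 1
 120 | 10000101011 | 1 | 1
 121 | 00001010111 | 0 | 0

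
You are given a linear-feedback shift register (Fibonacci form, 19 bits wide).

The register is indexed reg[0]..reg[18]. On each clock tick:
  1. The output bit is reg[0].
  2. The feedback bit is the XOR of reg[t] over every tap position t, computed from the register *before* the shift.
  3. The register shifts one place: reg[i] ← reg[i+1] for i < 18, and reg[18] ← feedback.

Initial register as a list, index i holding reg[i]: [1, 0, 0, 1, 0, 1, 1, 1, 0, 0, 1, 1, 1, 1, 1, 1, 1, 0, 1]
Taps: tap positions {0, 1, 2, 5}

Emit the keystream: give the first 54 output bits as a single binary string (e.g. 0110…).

100101110011111110100000010010010100110100011010111010

tick  register→output (feedback)
  0  1001011100111111101→1 (0)
  1  0010111001111111010→0 (0)
  2  0101110011111110100→0 (0)
  3  1011100111111101000→1 (0)
  4  0111001111111010000→0 (0)
  5  1110011111110100000→1 (0)
  6  1100111111101000000→1 (1)
  7  1001111111010000001→1 (0)
  8  0011111110100000010→0 (0)
  9  0111111101000000100→0 (1)
 10  1111111010000001001→1 (0)
 11  1111110100000010010→1 (0)
 12  1111101000000100100→1 (1)
 13  1111010000001001001→1 (0)
 14  1110100000010010010→1 (1)
 15  1101000000100100101→1 (0)
 16  1010000001001001010→1 (0)
 17  0100000010010010100→0 (1)
 18  1000000100100101001→1 (1)
 19  0000001001001010011→0 (0)
 20  0000010010010100110→0 (1)
 21  0000100100101001101→0 (0)
 22  0001001001010011010→0 (0)
 23  0010010010100110100→0 (0)
 24  0100100101001101000→0 (1)
 25  1001001010011010001→1 (1)
 26  0010010100110100011→0 (0)
 27  0100101001101000110→0 (1)
 28  1001010011010001101→1 (0)
 29  0010100110100011010→0 (1)
 30  0101001101000110101→0 (1)
 31  1010011010001101011→1 (1)
 32  0100110100011010111→0 (0)
 33  1001101000110101110→1 (1)
 34  0011010001101011101→0 (0)
 35  0110100011010111010→0 (0)
 36  1101000110101110100→1 (0)
 37  1010001101011101000→1 (0)
 38  0100011010111010000→0 (0)
 39  1000110101110100000→1 (0)
 40  0001101011101000000→0 (0)
 41  0011010111010000000→0 (0)
 42  0110101110100000000→0 (0)
 43  1101011101000000000→1 (1)
 44  1010111010000000001→1 (1)
 45  0101110100000000011→0 (0)
 46  1011101000000000110→1 (0)
 47  0111010000000001100→0 (1)
 48  1110100000000011001→1 (1)
 49  1101000000000110011→1 (0)
 50  1010000000001100110→1 (0)
 51  0100000000011001100→0 (1)
 52  1000000000110011001→1 (1)
 53  0000000001100110011→0 (0)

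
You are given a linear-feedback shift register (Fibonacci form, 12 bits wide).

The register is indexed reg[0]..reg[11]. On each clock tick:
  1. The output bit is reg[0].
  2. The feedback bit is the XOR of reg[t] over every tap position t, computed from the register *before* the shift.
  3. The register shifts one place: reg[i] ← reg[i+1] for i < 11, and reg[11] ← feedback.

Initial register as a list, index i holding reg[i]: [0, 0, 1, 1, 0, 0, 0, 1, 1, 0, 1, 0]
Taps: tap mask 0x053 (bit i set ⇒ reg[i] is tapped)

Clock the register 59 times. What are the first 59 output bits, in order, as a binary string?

00110001101000100000010001110101011010010011011001011010100

k : reg_k → out_k, fb_k
0: 001100011010 → 0, fb=0
1: 011000110100 → 0, fb=0
2: 110001101000 → 1, fb=1
3: 100011010001 → 1, fb=0
4: 000110100010 → 0, fb=0
5: 001101000100 → 0, fb=0
6: 011010001000 → 0, fb=0
7: 110100010000 → 1, fb=0
8: 101000100000 → 1, fb=0
9: 010001000000 → 0, fb=1
10: 100010000001 → 1, fb=0
11: 000100000010 → 0, fb=0
12: 001000000100 → 0, fb=0
13: 010000001000 → 0, fb=1
14: 100000010001 → 1, fb=1
15: 000000100011 → 0, fb=1
16: 000001000111 → 0, fb=0
17: 000010001110 → 0, fb=1
18: 000100011101 → 0, fb=0
19: 001000111010 → 0, fb=1
20: 010001110101 → 0, fb=0
21: 100011101010 → 1, fb=1
22: 000111010101 → 0, fb=1
23: 001110101011 → 0, fb=0
24: 011101010110 → 0, fb=1
25: 111010101101 → 1, fb=0
26: 110101011010 → 1, fb=0
27: 101010110100 → 1, fb=1
28: 010101101001 → 0, fb=0
29: 101011010010 → 1, fb=0
30: 010110100100 → 0, fb=1
31: 101101001001 → 1, fb=1
32: 011010010011 → 0, fb=0
33: 110100100110 → 1, fb=1
34: 101001001101 → 1, fb=1
35: 010010011011 → 0, fb=0
36: 100100110110 → 1, fb=0
37: 001001101100 → 0, fb=1
38: 010011011001 → 0, fb=0
39: 100110110010 → 1, fb=1
40: 001101100101 → 0, fb=1
41: 011011001011 → 0, fb=0
42: 110110010110 → 1, fb=1
43: 101100101101 → 1, fb=0
44: 011001011010 → 0, fb=1
45: 110010110101 → 1, fb=0
46: 100101101010 → 1, fb=0
47: 001011010100 → 0, fb=1
48: 010110101001 → 0, fb=1
49: 101101010011 → 1, fb=1
50: 011010100111 → 0, fb=1
51: 110101001111 → 1, fb=0
52: 101010011110 → 1, fb=0
53: 010100111100 → 0, fb=0
54: 101001111000 → 1, fb=0
55: 010011110000 → 0, fb=1
56: 100111100001 → 1, fb=1
57: 001111000011 → 0, fb=1
58: 011110000111 → 0, fb=0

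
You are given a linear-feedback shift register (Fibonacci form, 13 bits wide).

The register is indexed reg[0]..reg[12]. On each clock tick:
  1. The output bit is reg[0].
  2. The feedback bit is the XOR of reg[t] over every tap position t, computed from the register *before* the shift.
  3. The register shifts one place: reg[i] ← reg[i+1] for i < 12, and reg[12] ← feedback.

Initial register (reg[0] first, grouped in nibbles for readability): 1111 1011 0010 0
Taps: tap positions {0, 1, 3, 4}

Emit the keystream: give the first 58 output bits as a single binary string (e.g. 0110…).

1111101100100011001100100111111100010100010001101101010010

tick  register→output (feedback)
  0  1111101100100→1 (0)
  1  1111011001000→1 (1)
  2  1110110010001→1 (1)
  3  1101100100011→1 (0)
  4  1011001000110→1 (0)
  5  0110010001100→0 (1)
  6  1100100011001→1 (1)
  7  1001000110011→1 (0)
  8  0010001100110→0 (0)
  9  0100011001100→0 (1)
 10  1000110011001→1 (0)
 11  0001100110010→0 (0)
 12  0011001100100→0 (1)
 13  0110011001001→0 (1)
 14  1100110010011→1 (1)
 15  1001100100111→1 (1)
 16  0011001001111→0 (1)
 17  0110010011111→0 (1)
 18  1100100111111→1 (1)
 19  1001001111111→1 (0)
 20  0010011111110→0 (0)
 21  0100111111100→0 (0)
 22  1001111111000→1 (1)
 23  0011111110001→0 (0)
 24  0111111100010→0 (1)
 25  1111111000101→1 (0)
 26  1111110001010→1 (0)
 27  1111100010100→1 (0)
 28  1111000101000→1 (1)
 29  1110001010001→1 (0)
 30  1100010100010→1 (0)
 31  1000101000100→1 (0)
 32  0001010001000→0 (1)
 33  0010100010001→0 (1)
 34  0101000100011→0 (0)
 35  1010001000110→1 (1)
 36  0100010001101→0 (1)
 37  1000100011011→1 (0)
 38  0001000110110→0 (1)
 39  0010001101101→0 (0)
 40  0100011011010→0 (1)
 41  1000110110101→1 (0)
 42  0001101101010→0 (0)
 43  0011011010100→0 (1)
 44  0110110101001→0 (0)
 45  1101101010010→1 (0)
 46  1011010100100→1 (0)
 47  0110101001000→0 (0)
 48  1101010010000→1 (1)
 49  1010100100001→1 (0)
 50  0101001000010→0 (0)
 51  1010010000100→1 (1)
 52  0100100001001→0 (0)
 53  1001000010010→1 (0)
 54  0010000100100→0 (0)
 55  0100001001000→0 (1)
 56  1000010010001→1 (1)
 57  0000100100011→0 (1)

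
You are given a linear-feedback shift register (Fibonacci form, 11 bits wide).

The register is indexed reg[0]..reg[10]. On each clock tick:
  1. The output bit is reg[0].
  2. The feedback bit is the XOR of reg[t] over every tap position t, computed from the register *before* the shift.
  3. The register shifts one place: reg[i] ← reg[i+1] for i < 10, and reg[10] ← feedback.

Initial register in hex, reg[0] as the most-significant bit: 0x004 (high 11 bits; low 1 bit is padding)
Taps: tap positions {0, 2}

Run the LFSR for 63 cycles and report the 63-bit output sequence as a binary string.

step | reg (before) | out | fb
   0 | 00000000010 | 0 | 0
   1 | 00000000100 | 0 | 0
   2 | 00000001000 | 0 | 0
   3 | 00000010000 | 0 | 0
   4 | 00000100000 | 0 | 0
   5 | 00001000000 | 0 | 0
   6 | 00010000000 | 0 | 0
   7 | 00100000000 | 0 | 1
   8 | 01000000001 | 0 | 0
   9 | 10000000010 | 1 | 1
  10 | 00000000101 | 0 | 0
  11 | 00000001010 | 0 | 0
  12 | 00000010100 | 0 | 0
  13 | 00000101000 | 0 | 0
  14 | 00001010000 | 0 | 0
  15 | 00010100000 | 0 | 0
  16 | 00101000000 | 0 | 1
  17 | 01010000001 | 0 | 0
  18 | 10100000010 | 1 | 0
  19 | 01000000100 | 0 | 0
  20 | 10000001000 | 1 | 1
  21 | 00000010001 | 0 | 0
  22 | 00000100010 | 0 | 0
  23 | 00001000100 | 0 | 0
  24 | 00010001000 | 0 | 0
  25 | 00100010000 | 0 | 1
  26 | 01000100001 | 0 | 0
  27 | 10001000010 | 1 | 1
  28 | 00010000101 | 0 | 0
  29 | 00100001010 | 0 | 1
  30 | 01000010101 | 0 | 0
  31 | 10000101010 | 1 | 1
  32 | 00001010101 | 0 | 0
  33 | 00010101010 | 0 | 0
  34 | 00101010100 | 0 | 1
  35 | 01010101001 | 0 | 0
  36 | 10101010010 | 1 | 0
  37 | 01010100100 | 0 | 0
  38 | 10101001000 | 1 | 0
  39 | 01010010000 | 0 | 0
  40 | 10100100000 | 1 | 0
  41 | 01001000000 | 0 | 0
  42 | 10010000000 | 1 | 1
  43 | 00100000001 | 0 | 1
  44 | 01000000011 | 0 | 0
  45 | 10000000110 | 1 | 1
  46 | 00000001101 | 0 | 0
  47 | 00000011010 | 0 | 0
  48 | 00000110100 | 0 | 0
  49 | 00001101000 | 0 | 0
  50 | 00011010000 | 0 | 0
  51 | 00110100000 | 0 | 1
  52 | 01101000001 | 0 | 1
  53 | 11010000011 | 1 | 1
  54 | 10100000111 | 1 | 0
  55 | 01000001110 | 0 | 0
  56 | 10000011100 | 1 | 1
  57 | 00000111001 | 0 | 0
  58 | 00001110010 | 0 | 0
  59 | 00011100100 | 0 | 0
  60 | 00111001000 | 0 | 1
  61 | 01110010001 | 0 | 1
  62 | 11100100011 | 1 | 0

000000000100000000101000000100010000101010100100000001101000001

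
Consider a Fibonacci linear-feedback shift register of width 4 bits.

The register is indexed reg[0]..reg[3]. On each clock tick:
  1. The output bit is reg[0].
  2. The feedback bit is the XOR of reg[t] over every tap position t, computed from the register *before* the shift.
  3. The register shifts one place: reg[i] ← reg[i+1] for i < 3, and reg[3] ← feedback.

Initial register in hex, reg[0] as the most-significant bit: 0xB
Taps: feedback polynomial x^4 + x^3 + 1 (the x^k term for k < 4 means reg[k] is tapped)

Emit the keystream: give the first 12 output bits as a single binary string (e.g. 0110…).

101100100011

step | reg (before) | out | fb
   0 | 1011 | 1 | 0
   1 | 0110 | 0 | 0
   2 | 1100 | 1 | 1
   3 | 1001 | 1 | 0
   4 | 0010 | 0 | 0
   5 | 0100 | 0 | 0
   6 | 1000 | 1 | 1
   7 | 0001 | 0 | 1
   8 | 0011 | 0 | 1
   9 | 0111 | 0 | 1
  10 | 1111 | 1 | 0
  11 | 1110 | 1 | 1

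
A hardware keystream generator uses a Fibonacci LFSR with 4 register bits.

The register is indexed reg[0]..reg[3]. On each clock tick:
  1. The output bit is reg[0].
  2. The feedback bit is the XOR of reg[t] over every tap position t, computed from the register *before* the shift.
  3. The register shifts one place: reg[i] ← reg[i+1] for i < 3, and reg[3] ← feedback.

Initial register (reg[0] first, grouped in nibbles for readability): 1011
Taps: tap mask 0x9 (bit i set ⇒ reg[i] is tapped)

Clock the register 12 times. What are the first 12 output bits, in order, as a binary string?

k : reg_k → out_k, fb_k
0: 1011 → 1, fb=0
1: 0110 → 0, fb=0
2: 1100 → 1, fb=1
3: 1001 → 1, fb=0
4: 0010 → 0, fb=0
5: 0100 → 0, fb=0
6: 1000 → 1, fb=1
7: 0001 → 0, fb=1
8: 0011 → 0, fb=1
9: 0111 → 0, fb=1
10: 1111 → 1, fb=0
11: 1110 → 1, fb=1

101100100011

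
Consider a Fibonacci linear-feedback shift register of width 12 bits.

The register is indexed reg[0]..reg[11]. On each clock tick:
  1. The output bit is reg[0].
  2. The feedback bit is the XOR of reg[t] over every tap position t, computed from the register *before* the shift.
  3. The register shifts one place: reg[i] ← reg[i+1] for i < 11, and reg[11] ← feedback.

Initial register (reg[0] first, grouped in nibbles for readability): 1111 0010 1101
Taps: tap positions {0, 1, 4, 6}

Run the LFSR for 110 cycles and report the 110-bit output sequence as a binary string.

step | reg (before) | out | fb
   0 | 111100101101 | 1 | 1
   1 | 111001011011 | 1 | 0
   2 | 110010110110 | 1 | 0
   3 | 100101101100 | 1 | 0
   4 | 001011011000 | 0 | 1
   5 | 010110110001 | 0 | 1
   6 | 101101100011 | 1 | 0
   7 | 011011000110 | 0 | 0
   8 | 110110001100 | 1 | 1
   9 | 101100011001 | 1 | 1
  10 | 011000110011 | 0 | 0
  11 | 110001100110 | 1 | 1
  12 | 100011001101 | 1 | 0
  13 | 000110011010 | 0 | 1
  14 | 001100110101 | 0 | 1
  15 | 011001101011 | 0 | 0
  16 | 110011010110 | 1 | 1
  17 | 100110101101 | 1 | 1
  18 | 001101011011 | 0 | 0
  19 | 011010110110 | 0 | 1
  20 | 110101101101 | 1 | 1
  21 | 101011011011 | 1 | 0
  22 | 010110110110 | 0 | 1
  23 | 101101101101 | 1 | 0
  24 | 011011011010 | 0 | 0
  25 | 110110110100 | 1 | 0
  26 | 101101101000 | 1 | 0
  27 | 011011010000 | 0 | 0
  28 | 110110100000 | 1 | 0
  29 | 101101000000 | 1 | 1
  30 | 011010000001 | 0 | 0
  31 | 110100000010 | 1 | 0
  32 | 101000000100 | 1 | 1
  33 | 010000001001 | 0 | 1
  34 | 100000010011 | 1 | 1
  35 | 000000100111 | 0 | 1
  36 | 000001001111 | 0 | 0
  37 | 000010011110 | 0 | 1
  38 | 000100111101 | 0 | 1
  39 | 001001111011 | 0 | 1
  40 | 010011110111 | 0 | 1
  41 | 100111101111 | 1 | 1
  42 | 001111011111 | 0 | 1
  43 | 011110111111 | 0 | 1
  44 | 111101111111 | 1 | 1
  45 | 111011111111 | 1 | 0
  46 | 110111111110 | 1 | 0
  47 | 101111111100 | 1 | 1
  48 | 011111111001 | 0 | 1
  49 | 111111110011 | 1 | 0
  50 | 111111100110 | 1 | 0
  51 | 111111001100 | 1 | 1
  52 | 111110011001 | 1 | 1
  53 | 111100110011 | 1 | 1
  54 | 111001100111 | 1 | 1
  55 | 110011001111 | 1 | 1
  56 | 100110011111 | 1 | 0
  57 | 001100111110 | 0 | 1
  58 | 011001111101 | 0 | 0
  59 | 110011111010 | 1 | 0
  60 | 100111110100 | 1 | 1
  61 | 001111101001 | 0 | 0
  62 | 011111010010 | 0 | 0
  63 | 111110100100 | 1 | 0
  64 | 111101001000 | 1 | 0
  65 | 111010010000 | 1 | 1
  66 | 110100100001 | 1 | 1
  67 | 101001000011 | 1 | 1
  68 | 010010000111 | 0 | 0
  69 | 100100001110 | 1 | 1
  70 | 001000011101 | 0 | 0
  71 | 010000111010 | 0 | 0
  72 | 100001110100 | 1 | 0
  73 | 000011101000 | 0 | 0
  74 | 000111010000 | 0 | 1
  75 | 001110100001 | 0 | 0
  76 | 011101000010 | 0 | 1
  77 | 111010000101 | 1 | 1
  78 | 110100001011 | 1 | 0
  79 | 101000010110 | 1 | 1
  80 | 010000101101 | 0 | 0
  81 | 100001011010 | 1 | 1
  82 | 000010110101 | 0 | 0
  83 | 000101101010 | 0 | 1
  84 | 001011010101 | 0 | 1
  85 | 010110101011 | 0 | 1
  86 | 101101010111 | 1 | 1
  87 | 011010101111 | 0 | 1
  88 | 110101011111 | 1 | 0
  89 | 101010111110 | 1 | 1
  90 | 010101111101 | 0 | 0
  91 | 101011111010 | 1 | 1
  92 | 010111110101 | 0 | 1
  93 | 101111101011 | 1 | 1
  94 | 011111010111 | 0 | 0
  95 | 111110101110 | 1 | 0
  96 | 111101011100 | 1 | 0
  97 | 111010111000 | 1 | 0
  98 | 110101110000 | 1 | 1
  99 | 101011100001 | 1 | 1
 100 | 010111000011 | 0 | 0
 101 | 101110000110 | 1 | 0
 102 | 011100001100 | 0 | 1
 103 | 111000011001 | 1 | 0
 104 | 110000110010 | 1 | 1
 105 | 100001100101 | 1 | 0
 106 | 000011001010 | 0 | 1
 107 | 000110010101 | 0 | 1
 108 | 001100101011 | 0 | 1
 109 | 011001010111 | 0 | 1

11110010110110001100110101101101101000000100111101111111100110011111010010000111010000101101010111110101110000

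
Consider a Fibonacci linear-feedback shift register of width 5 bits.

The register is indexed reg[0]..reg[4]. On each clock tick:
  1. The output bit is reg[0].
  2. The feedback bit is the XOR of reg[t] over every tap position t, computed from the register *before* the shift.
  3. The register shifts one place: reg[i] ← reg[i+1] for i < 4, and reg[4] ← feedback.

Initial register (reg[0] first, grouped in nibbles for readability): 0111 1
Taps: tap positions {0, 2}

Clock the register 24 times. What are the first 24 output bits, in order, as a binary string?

k : reg_k → out_k, fb_k
0: 01111 → 0, fb=1
1: 11111 → 1, fb=0
2: 11110 → 1, fb=0
3: 11100 → 1, fb=0
4: 11000 → 1, fb=1
5: 10001 → 1, fb=1
6: 00011 → 0, fb=0
7: 00110 → 0, fb=1
8: 01101 → 0, fb=1
9: 11011 → 1, fb=1
10: 10111 → 1, fb=0
11: 01110 → 0, fb=1
12: 11101 → 1, fb=0
13: 11010 → 1, fb=1
14: 10101 → 1, fb=0
15: 01010 → 0, fb=0
16: 10100 → 1, fb=0
17: 01000 → 0, fb=0
18: 10000 → 1, fb=1
19: 00001 → 0, fb=0
20: 00010 → 0, fb=0
21: 00100 → 0, fb=1
22: 01001 → 0, fb=0
23: 10010 → 1, fb=1

011111000110111010100001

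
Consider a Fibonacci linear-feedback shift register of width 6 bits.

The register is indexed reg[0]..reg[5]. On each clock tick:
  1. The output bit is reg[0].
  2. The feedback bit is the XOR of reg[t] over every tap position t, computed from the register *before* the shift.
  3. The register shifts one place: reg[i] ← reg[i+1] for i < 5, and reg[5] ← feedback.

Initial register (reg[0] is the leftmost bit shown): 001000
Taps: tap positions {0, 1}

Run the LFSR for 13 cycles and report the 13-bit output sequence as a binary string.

0010000110001

k : reg_k → out_k, fb_k
0: 001000 → 0, fb=0
1: 010000 → 0, fb=1
2: 100001 → 1, fb=1
3: 000011 → 0, fb=0
4: 000110 → 0, fb=0
5: 001100 → 0, fb=0
6: 011000 → 0, fb=1
7: 110001 → 1, fb=0
8: 100010 → 1, fb=1
9: 000101 → 0, fb=0
10: 001010 → 0, fb=0
11: 010100 → 0, fb=1
12: 101001 → 1, fb=1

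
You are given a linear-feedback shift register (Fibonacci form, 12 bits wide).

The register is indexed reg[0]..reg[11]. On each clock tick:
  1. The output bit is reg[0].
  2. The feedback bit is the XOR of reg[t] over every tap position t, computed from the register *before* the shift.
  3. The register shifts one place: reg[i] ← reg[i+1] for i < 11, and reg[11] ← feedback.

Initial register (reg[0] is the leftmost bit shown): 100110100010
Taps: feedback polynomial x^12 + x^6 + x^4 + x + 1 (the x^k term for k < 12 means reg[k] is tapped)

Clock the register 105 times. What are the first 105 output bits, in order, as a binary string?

100110100010100001101110010111000000001001001011000010101111000011000010110111011101110011001001101110101

step | reg (before) | out | fb
   0 | 100110100010 | 1 | 1
   1 | 001101000101 | 0 | 0
   2 | 011010001010 | 0 | 0
   3 | 110100010100 | 1 | 0
   4 | 101000101000 | 1 | 0
   5 | 010001010000 | 0 | 1
   6 | 100010100001 | 1 | 1
   7 | 000101000011 | 0 | 0
   8 | 001010000110 | 0 | 1
   9 | 010100001101 | 0 | 1
  10 | 101000011011 | 1 | 1
  11 | 010000110111 | 0 | 0
  12 | 100001101110 | 1 | 0
  13 | 000011011100 | 0 | 1
  14 | 000110111001 | 0 | 0
  15 | 001101110010 | 0 | 1
  16 | 011011100101 | 0 | 1
  17 | 110111001011 | 1 | 1
  18 | 101110010111 | 1 | 0
  19 | 011100101110 | 0 | 0
  20 | 111001011100 | 1 | 0
  21 | 110010111000 | 1 | 0
  22 | 100101110000 | 1 | 0
  23 | 001011100000 | 0 | 0
  24 | 010111000000 | 0 | 0
  25 | 101110000000 | 1 | 0
  26 | 011100000000 | 0 | 1
  27 | 111000000001 | 1 | 0
  28 | 110000000010 | 1 | 0
  29 | 100000000100 | 1 | 1
  30 | 000000001001 | 0 | 0
  31 | 000000010010 | 0 | 0
  32 | 000000100100 | 0 | 1
  33 | 000001001001 | 0 | 0
  34 | 000010010010 | 0 | 1
  35 | 000100100101 | 0 | 1
  36 | 001001001011 | 0 | 0
  37 | 010010010110 | 0 | 0
  38 | 100100101100 | 1 | 0
  39 | 001001011000 | 0 | 0
  40 | 010010110000 | 0 | 1
  41 | 100101100001 | 1 | 0
  42 | 001011000010 | 0 | 1
  43 | 010110000101 | 0 | 0
  44 | 101100001010 | 1 | 1
  45 | 011000010101 | 0 | 1
  46 | 110000101011 | 1 | 1
  47 | 100001010111 | 1 | 1
  48 | 000010101111 | 0 | 0
  49 | 000101011110 | 0 | 0
  50 | 001010111100 | 0 | 0
  51 | 010101111000 | 0 | 0
  52 | 101011110000 | 1 | 1
  53 | 010111100001 | 0 | 1
  54 | 101111000011 | 1 | 0
  55 | 011110000110 | 0 | 0
  56 | 111100001100 | 1 | 0
  57 | 111000011000 | 1 | 0
  58 | 110000110000 | 1 | 1
  59 | 100001100001 | 1 | 0
  60 | 000011000010 | 0 | 1
  61 | 000110000101 | 0 | 1
  62 | 001100001011 | 0 | 0
  63 | 011000010110 | 0 | 1
  64 | 110000101101 | 1 | 1
  65 | 100001011011 | 1 | 1
  66 | 000010110111 | 0 | 0
  67 | 000101101110 | 0 | 1
  68 | 001011011101 | 0 | 1
  69 | 010110111011 | 0 | 1
  70 | 101101110111 | 1 | 0
  71 | 011011101110 | 0 | 1
  72 | 110111011101 | 1 | 1
  73 | 101110111011 | 1 | 1
  74 | 011101110111 | 0 | 0
  75 | 111011101110 | 1 | 0
  76 | 110111011100 | 1 | 1
  77 | 101110111001 | 1 | 1
  78 | 011101110011 | 0 | 0
  79 | 111011100110 | 1 | 0
  80 | 110111001100 | 1 | 1
  81 | 101110011001 | 1 | 0
  82 | 011100110010 | 0 | 0
  83 | 111001100100 | 1 | 1
  84 | 110011001001 | 1 | 1
  85 | 100110010011 | 1 | 0
  86 | 001100100110 | 0 | 1
  87 | 011001001101 | 0 | 1
  88 | 110010011011 | 1 | 1
  89 | 100100110111 | 1 | 0
  90 | 001001101110 | 0 | 1
  91 | 010011011101 | 0 | 0
  92 | 100110111010 | 1 | 1
  93 | 001101110101 | 0 | 1
  94 | 011011101011 | 0 | 1
  95 | 110111010111 | 1 | 1
  96 | 101110101111 | 1 | 1
  97 | 011101011111 | 0 | 1
  98 | 111010111111 | 1 | 0
  99 | 110101111110 | 1 | 1
 100 | 101011111101 | 1 | 1
 101 | 010111111011 | 0 | 1
 102 | 101111110111 | 1 | 1
 103 | 011111101111 | 0 | 1
 104 | 111111011111 | 1 | 1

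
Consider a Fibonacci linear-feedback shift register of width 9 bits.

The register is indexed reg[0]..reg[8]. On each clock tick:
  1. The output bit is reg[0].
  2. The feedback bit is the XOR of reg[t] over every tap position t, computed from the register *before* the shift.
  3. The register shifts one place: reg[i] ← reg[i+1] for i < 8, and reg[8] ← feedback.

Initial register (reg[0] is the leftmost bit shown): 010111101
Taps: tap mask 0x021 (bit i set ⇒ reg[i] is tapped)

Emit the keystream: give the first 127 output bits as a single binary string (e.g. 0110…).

0101111011000011010101001110010000110001000010000000010001000110010001110101011011000111000100101010001101100111110011110001011

step | reg (before) | out | fb
   0 | 010111101 | 0 | 1
   1 | 101111011 | 1 | 0
   2 | 011110110 | 0 | 0
   3 | 111101100 | 1 | 0
   4 | 111011000 | 1 | 0
   5 | 110110000 | 1 | 1
   6 | 101100001 | 1 | 1
   7 | 011000011 | 0 | 0
   8 | 110000110 | 1 | 1
   9 | 100001101 | 1 | 0
  10 | 000011010 | 0 | 1
  11 | 000110101 | 0 | 0
  12 | 001101010 | 0 | 1
  13 | 011010101 | 0 | 0
  14 | 110101010 | 1 | 0
  15 | 101010100 | 1 | 1
  16 | 010101001 | 0 | 1
  17 | 101010011 | 1 | 1
  18 | 010100111 | 0 | 0
  19 | 101001110 | 1 | 0
  20 | 010011100 | 0 | 1
  21 | 100111001 | 1 | 0
  22 | 001110010 | 0 | 0
  23 | 011100100 | 0 | 0
  24 | 111001000 | 1 | 0
  25 | 110010000 | 1 | 1
  26 | 100100001 | 1 | 1
  27 | 001000011 | 0 | 0
  28 | 010000110 | 0 | 0
  29 | 100001100 | 1 | 0
  30 | 000011000 | 0 | 1
  31 | 000110001 | 0 | 0
  32 | 001100010 | 0 | 0
  33 | 011000100 | 0 | 0
  34 | 110001000 | 1 | 0
  35 | 100010000 | 1 | 1
  36 | 000100001 | 0 | 0
  37 | 001000010 | 0 | 0
  38 | 010000100 | 0 | 0
  39 | 100001000 | 1 | 0
  40 | 000010000 | 0 | 0
  41 | 000100000 | 0 | 0
  42 | 001000000 | 0 | 0
  43 | 010000000 | 0 | 0
  44 | 100000000 | 1 | 1
  45 | 000000001 | 0 | 0
  46 | 000000010 | 0 | 0
  47 | 000000100 | 0 | 0
  48 | 000001000 | 0 | 1
  49 | 000010001 | 0 | 0
  50 | 000100010 | 0 | 0
  51 | 001000100 | 0 | 0
  52 | 010001000 | 0 | 1
  53 | 100010001 | 1 | 1
  54 | 000100011 | 0 | 0
  55 | 001000110 | 0 | 0
  56 | 010001100 | 0 | 1
  57 | 100011001 | 1 | 0
  58 | 000110010 | 0 | 0
  59 | 001100100 | 0 | 0
  60 | 011001000 | 0 | 1
  61 | 110010001 | 1 | 1
  62 | 100100011 | 1 | 1
  63 | 001000111 | 0 | 0
  64 | 010001110 | 0 | 1
  65 | 100011101 | 1 | 0
  66 | 000111010 | 0 | 1
  67 | 001110101 | 0 | 0
  68 | 011101010 | 0 | 1
  69 | 111010101 | 1 | 1
  70 | 110101011 | 1 | 0
  71 | 101010110 | 1 | 1
  72 | 010101101 | 0 | 1
  73 | 101011011 | 1 | 0
  74 | 010110110 | 0 | 0
  75 | 101101100 | 1 | 0
  76 | 011011000 | 0 | 1
  77 | 110110001 | 1 | 1
  78 | 101100011 | 1 | 1
  79 | 011000111 | 0 | 0
  80 | 110001110 | 1 | 0
  81 | 100011100 | 1 | 0
  82 | 000111000 | 0 | 1
  83 | 001110001 | 0 | 0
  84 | 011100010 | 0 | 0
  85 | 111000100 | 1 | 1
  86 | 110001001 | 1 | 0
  87 | 100010010 | 1 | 1
  88 | 000100101 | 0 | 0
  89 | 001001010 | 0 | 1
  90 | 010010101 | 0 | 0
  91 | 100101010 | 1 | 0
  92 | 001010100 | 0 | 0
  93 | 010101000 | 0 | 1
  94 | 101010001 | 1 | 1
  95 | 010100011 | 0 | 0
  96 | 101000110 | 1 | 1
  97 | 010001101 | 0 | 1
  98 | 100011011 | 1 | 0
  99 | 000110110 | 0 | 0
 100 | 001101100 | 0 | 1
 101 | 011011001 | 0 | 1
 102 | 110110011 | 1 | 1
 103 | 101100111 | 1 | 1
 104 | 011001111 | 0 | 1
 105 | 110011111 | 1 | 0
 106 | 100111110 | 1 | 0
 107 | 001111100 | 0 | 1
 108 | 011111001 | 0 | 1
 109 | 111110011 | 1 | 1
 110 | 111100111 | 1 | 1
 111 | 111001111 | 1 | 0
 112 | 110011110 | 1 | 0
 113 | 100111100 | 1 | 0
 114 | 001111000 | 0 | 1
 115 | 011110001 | 0 | 0
 116 | 111100010 | 1 | 1
 117 | 111000101 | 1 | 1
 118 | 110001011 | 1 | 0
 119 | 100010110 | 1 | 1
 120 | 000101101 | 0 | 1
 121 | 001011011 | 0 | 1
 122 | 010110111 | 0 | 0
 123 | 101101110 | 1 | 0
 124 | 011011100 | 0 | 1
 125 | 110111001 | 1 | 0
 126 | 101110010 | 1 | 1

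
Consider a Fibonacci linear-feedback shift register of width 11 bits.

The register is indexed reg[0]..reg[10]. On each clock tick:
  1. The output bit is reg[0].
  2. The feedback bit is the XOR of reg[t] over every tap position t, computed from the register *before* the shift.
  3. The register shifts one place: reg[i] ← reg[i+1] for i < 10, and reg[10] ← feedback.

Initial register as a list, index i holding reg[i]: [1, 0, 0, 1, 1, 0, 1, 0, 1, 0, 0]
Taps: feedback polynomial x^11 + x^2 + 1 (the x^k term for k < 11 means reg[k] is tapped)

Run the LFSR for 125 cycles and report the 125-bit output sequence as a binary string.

10011010100111100001110011001101111111110100000001001000001011010001001100101011111100001000011001010011111000111000110110110

tick  register→output (feedback)
  0  10011010100→1 (1)
  1  00110101001→0 (1)
  2  01101010011→0 (1)
  3  11010100111→1 (1)
  4  10101001111→1 (0)
  5  01010011110→0 (0)
  6  10100111100→1 (0)
  7  01001111000→0 (0)
  8  10011110000→1 (1)
  9  00111100001→0 (1)
 10  01111000011→0 (1)
 11  11110000111→1 (0)
 12  11100001110→1 (0)
 13  11000011100→1 (1)
 14  10000111001→1 (1)
 15  00001110011→0 (0)
 16  00011100110→0 (0)
 17  00111001100→0 (1)
 18  01110011001→0 (1)
 19  11100110011→1 (0)
 20  11001100110→1 (1)
 21  10011001101→1 (1)
 22  00110011011→0 (1)
 23  01100110111→0 (1)
 24  11001101111→1 (1)
 25  10011011111→1 (1)
 26  00110111111→0 (1)
 27  01101111111→0 (1)
 28  11011111111→1 (1)
 29  10111111111→1 (0)
 30  01111111110→0 (1)
 31  11111111101→1 (0)
 32  11111111010→1 (0)
 33  11111110100→1 (0)
 34  11111101000→1 (0)
 35  11111010000→1 (0)
 36  11110100000→1 (0)
 37  11101000000→1 (0)
 38  11010000000→1 (1)
 39  10100000001→1 (0)
 40  01000000010→0 (0)
 41  10000000100→1 (1)
 42  00000001001→0 (0)
 43  00000010010→0 (0)
 44  00000100100→0 (0)
 45  00001001000→0 (0)
 46  00010010000→0 (0)
 47  00100100000→0 (1)
 48  01001000001→0 (0)
 49  10010000010→1 (1)
 50  00100000101→0 (1)
 51  01000001011→0 (0)
 52  10000010110→1 (1)
 53  00000101101→0 (0)
 54  00001011010→0 (0)
 55  00010110100→0 (0)
 56  00101101000→0 (1)
 57  01011010001→0 (0)
 58  10110100010→1 (0)
 59  01101000100→0 (1)
 60  11010001001→1 (1)
 61  10100010011→1 (0)
 62  01000100110→0 (0)
 63  10001001100→1 (1)
 64  00010011001→0 (0)
 65  00100110010→0 (1)
 66  01001100101→0 (0)
 67  10011001010→1 (1)
 68  00110010101→0 (1)
 69  01100101011→0 (1)
 70  11001010111→1 (1)
 71  10010101111→1 (1)
 72  00101011111→0 (1)
 73  01010111111→0 (0)
 74  10101111110→1 (0)
 75  01011111100→0 (0)
 76  10111111000→1 (0)
 77  01111110000→0 (1)
 78  11111100001→1 (0)
 79  11111000010→1 (0)
 80  11110000100→1 (0)
 81  11100001000→1 (0)
 82  11000010000→1 (1)
 83  10000100001→1 (1)
 84  00001000011→0 (0)
 85  00010000110→0 (0)
 86  00100001100→0 (1)
 87  01000011001→0 (0)
 88  10000110010→1 (1)
 89  00001100101→0 (0)
 90  00011001010→0 (0)
 91  00110010100→0 (1)
 92  01100101001→0 (1)
 93  11001010011→1 (1)
 94  10010100111→1 (1)
 95  00101001111→0 (1)
 96  01010011111→0 (0)
 97  10100111110→1 (0)
 98  01001111100→0 (0)
 99  10011111000→1 (1)
100  00111110001→0 (1)
101  01111100011→0 (1)
102  11111000111→1 (0)
103  11110001110→1 (0)
104  11100011100→1 (0)
105  11000111000→1 (1)
106  10001110001→1 (1)
107  00011100011→0 (0)
108  00111000110→0 (1)
109  01110001101→0 (1)
110  11100011011→1 (0)
111  11000110110→1 (1)
112  10001101101→1 (1)
113  00011011011→0 (0)
114  00110110110→0 (1)
115  01101101101→0 (1)
116  11011011011→1 (1)
117  10110110111→1 (0)
118  01101101110→0 (1)
119  11011011101→1 (1)
120  10110111011→1 (0)
121  01101110110→0 (1)
122  11011101101→1 (1)
123  10111011011→1 (0)
124  01110110110→0 (1)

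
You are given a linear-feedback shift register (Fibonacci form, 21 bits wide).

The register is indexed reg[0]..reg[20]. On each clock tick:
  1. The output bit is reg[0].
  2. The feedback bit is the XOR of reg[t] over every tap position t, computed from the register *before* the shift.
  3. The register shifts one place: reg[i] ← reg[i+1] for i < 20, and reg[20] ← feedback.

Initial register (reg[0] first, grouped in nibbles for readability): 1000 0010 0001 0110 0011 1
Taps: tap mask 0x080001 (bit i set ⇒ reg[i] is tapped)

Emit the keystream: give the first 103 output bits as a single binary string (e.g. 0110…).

1000001000010110001110101011111101101011000100011001110001001010000011110010100001000000011000010000001

k : reg_k → out_k, fb_k
0: 100000100001011000111 → 1, fb=0
1: 000001000010110001110 → 0, fb=1
2: 000010000101100011101 → 0, fb=0
3: 000100001011000111010 → 0, fb=1
4: 001000010110001110101 → 0, fb=0
5: 010000101100011101010 → 0, fb=1
6: 100001011000111010101 → 1, fb=1
7: 000010110001110101011 → 0, fb=1
8: 000101100011101010111 → 0, fb=1
9: 001011000111010101111 → 0, fb=1
10: 010110001110101011111 → 0, fb=1
11: 101100011101010111111 → 1, fb=0
12: 011000111010101111110 → 0, fb=1
13: 110001110101011111101 → 1, fb=1
14: 100011101010111111011 → 1, fb=0
15: 000111010101111110110 → 0, fb=1
16: 001110101011111101101 → 0, fb=0
17: 011101010111111011010 → 0, fb=1
18: 111010101111110110101 → 1, fb=1
19: 110101011111101101011 → 1, fb=0
20: 101010111111011010110 → 1, fb=0
21: 010101111110110101100 → 0, fb=0
22: 101011111101101011000 → 1, fb=1
23: 010111111011010110001 → 0, fb=0
24: 101111110110101100010 → 1, fb=0
25: 011111101101011000100 → 0, fb=0
26: 111111011010110001000 → 1, fb=1
27: 111110110101100010001 → 1, fb=1
28: 111101101011000100011 → 1, fb=0
29: 111011010110001000110 → 1, fb=0
30: 110110101100010001100 → 1, fb=1
31: 101101011000100011001 → 1, fb=1
32: 011010110001000110011 → 0, fb=1
33: 110101100010001100111 → 1, fb=0
34: 101011000100011001110 → 1, fb=0
35: 010110001000110011100 → 0, fb=0
36: 101100010001100111000 → 1, fb=1
37: 011000100011001110001 → 0, fb=0
38: 110001000110011100010 → 1, fb=0
39: 100010001100111000100 → 1, fb=1
40: 000100011001110001001 → 0, fb=0
41: 001000110011100010010 → 0, fb=1
42: 010001100111000100101 → 0, fb=0
43: 100011001110001001010 → 1, fb=0
44: 000110011100010010100 → 0, fb=0
45: 001100111000100101000 → 0, fb=0
46: 011001110001001010000 → 0, fb=0
47: 110011100010010100000 → 1, fb=1
48: 100111000100101000001 → 1, fb=1
49: 001110001001010000011 → 0, fb=1
50: 011100010010100000111 → 0, fb=1
51: 111000100101000001111 → 1, fb=0
52: 110001001010000011110 → 1, fb=0
53: 100010010100000111100 → 1, fb=1
54: 000100101000001111001 → 0, fb=0
55: 001001010000011110010 → 0, fb=1
56: 010010100000111100101 → 0, fb=0
57: 100101000001111001010 → 1, fb=0
58: 001010000011110010100 → 0, fb=0
59: 010100000111100101000 → 0, fb=0
60: 101000001111001010000 → 1, fb=1
61: 010000011110010100001 → 0, fb=0
62: 100000111100101000010 → 1, fb=0
63: 000001111001010000100 → 0, fb=0
64: 000011110010100001000 → 0, fb=0
65: 000111100101000010000 → 0, fb=0
66: 001111001010000100000 → 0, fb=0
67: 011110010100001000000 → 0, fb=0
68: 111100101000010000000 → 1, fb=1
69: 111001010000100000001 → 1, fb=1
70: 110010100001000000011 → 1, fb=0
71: 100101000010000000110 → 1, fb=0
72: 001010000100000001100 → 0, fb=0
73: 010100001000000011000 → 0, fb=0
74: 101000010000000110000 → 1, fb=1
75: 010000100000001100001 → 0, fb=0
76: 100001000000011000010 → 1, fb=0
77: 000010000000110000100 → 0, fb=0
78: 000100000001100001000 → 0, fb=0
79: 001000000011000010000 → 0, fb=0
80: 010000000110000100000 → 0, fb=0
81: 100000001100001000000 → 1, fb=1
82: 000000011000010000001 → 0, fb=0
83: 000000110000100000010 → 0, fb=1
84: 000001100001000000101 → 0, fb=0
85: 000011000010000001010 → 0, fb=1
86: 000110000100000010101 → 0, fb=0
87: 001100001000000101010 → 0, fb=1
88: 011000010000001010101 → 0, fb=0
89: 110000100000010101010 → 1, fb=0
90: 100001000000101010100 → 1, fb=1
91: 000010000001010101001 → 0, fb=0
92: 000100000010101010010 → 0, fb=1
93: 001000000101010100101 → 0, fb=0
94: 010000001010101001010 → 0, fb=1
95: 100000010101010010101 → 1, fb=1
96: 000000101010100101011 → 0, fb=1
97: 000001010101001010111 → 0, fb=1
98: 000010101010010101111 → 0, fb=1
99: 000101010100101011111 → 0, fb=1
100: 001010101001010111111 → 0, fb=1
101: 010101010010101111111 → 0, fb=1
102: 101010100101011111111 → 1, fb=0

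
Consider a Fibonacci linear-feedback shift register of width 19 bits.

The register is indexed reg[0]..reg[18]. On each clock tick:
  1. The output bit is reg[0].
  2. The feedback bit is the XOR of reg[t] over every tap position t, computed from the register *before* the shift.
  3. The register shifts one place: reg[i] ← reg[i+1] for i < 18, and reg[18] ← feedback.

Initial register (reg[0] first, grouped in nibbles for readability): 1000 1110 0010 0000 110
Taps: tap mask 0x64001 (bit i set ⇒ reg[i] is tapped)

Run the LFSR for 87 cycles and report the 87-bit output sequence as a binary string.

100011100010000011000100100000000001011011101001110100000111111001100001101101011110111

tick  register→output (feedback)
  0  1000111000100000110→1 (0)
  1  0001110001000001100→0 (0)
  2  0011100010000011000→0 (1)
  3  0111000100000110001→0 (0)
  4  1110001000001100010→1 (0)
  5  1100010000011000100→1 (1)
  6  1000100000110001001→1 (0)
  7  0001000001100010010→0 (0)
  8  0010000011000100100→0 (0)
  9  0100000110001001000→0 (0)
 10  1000001100010010000→1 (0)
 11  0000011000100100000→0 (0)
 12  0000110001001000000→0 (0)
 13  0001100010010000000→0 (0)
 14  0011000100100000000→0 (0)
 15  0110001001000000000→0 (0)
 16  1100010010000000000→1 (1)
 17  1000100100000000001→1 (0)
 18  0001001000000000010→0 (1)
 19  0010010000000000101→0 (1)
 20  0100100000000001011→0 (0)
 21  1001000000000010110→1 (1)
 22  0010000000000101101→0 (1)
 23  0100000000001011011→0 (1)
 24  1000000000010110111→1 (0)
 25  0000000000101101110→0 (1)
 26  0000000001011011101→0 (0)
 27  0000000010110111010→0 (0)
 28  0000000101101110100→0 (1)
 29  0000001011011101001→0 (1)
 30  0000010110111010011→0 (1)
 31  0000101101110100111→0 (0)
 32  0001011011101001110→0 (1)
 33  0010110111010011101→0 (0)
 34  0101101110100111010→0 (0)
 35  1011011101001110100→1 (0)
 36  0110111010011101000→0 (0)
 37  1101110100111010000→1 (0)
 38  1011101001110100000→1 (1)
 39  0111010011101000001→0 (1)
 40  1110100111010000011→1 (1)
 41  1101001110100000111→1 (1)
 42  1010011101000001111→1 (1)
 43  0100111010000011111→0 (1)
 44  1001110100000111111→1 (0)
 45  0011101000001111110→0 (0)
 46  0111010000011111100→0 (1)
 47  1110100000111111001→1 (1)
 48  1101000001111110011→1 (0)
 49  1010000011111100110→1 (0)
 50  0100000111111001100→0 (0)
 51  1000001111110011000→1 (0)
 52  0000011111100110000→0 (1)
 53  0000111111001100001→0 (1)
 54  0001111110011000011→0 (0)
 55  0011111100110000110→0 (1)
 56  0111111001100001101→0 (1)
 57  1111110011000011011→1 (0)
 58  1111100110000110110→1 (1)
 59  1111001100001101101→1 (0)
 60  1110011000011011010→1 (1)
 61  1100110000110110101→1 (1)
 62  1001100001101101011→1 (1)
 63  0011000011011010111→0 (1)
 64  0110000110110101111→0 (0)
 65  1100001101101011110→1 (1)
 66  1000011011010111101→1 (1)
 67  0000110110101111011→0 (1)
 68  0001101101011110111→0 (1)
 69  0011011010111101111→0 (0)
 70  0110110101111011110→0 (0)
 71  1101101011110111100→1 (0)
 72  1011010111101111000→1 (0)
 73  0110101111011110000→0 (1)
 74  1101011110111100001→1 (0)
 75  1010111101111000010→1 (0)
 76  0101111011110000100→0 (0)
 77  1011110111100001000→1 (1)
 78  0111101111000010001→0 (0)
 79  1111011110000100010→1 (0)
 80  1110111100001000100→1 (1)
 81  1101111000010001001→1 (0)
 82  1011110000100010010→1 (1)
 83  0111100001000100101→0 (1)
 84  1111000010001001011→1 (1)
 85  1110000100010010111→1 (0)
 86  1100001000100101110→1 (0)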